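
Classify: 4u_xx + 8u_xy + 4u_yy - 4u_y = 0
Parabolic (discriminant = 0).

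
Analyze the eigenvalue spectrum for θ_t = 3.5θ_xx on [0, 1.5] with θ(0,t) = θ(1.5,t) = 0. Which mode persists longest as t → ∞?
Eigenvalues: λₙ = 3.5n²π²/1.5².
First three modes:
  n=1: λ₁ = 3.5π²/1.5² ≈ 15.353
  n=2: λ₂ = 14π²/1.5² ≈ 61.411 (4× faster decay)
  n=3: λ₃ = 31.5π²/1.5² ≈ 138.174 (9× faster decay)
As t → ∞, higher modes decay exponentially faster. The n=1 mode dominates: θ ~ c₁ sin(πx/1.5) e^{-λ₁t}.
Decay rate: λ₁ = 3.5π²/1.5² ≈ 15.353.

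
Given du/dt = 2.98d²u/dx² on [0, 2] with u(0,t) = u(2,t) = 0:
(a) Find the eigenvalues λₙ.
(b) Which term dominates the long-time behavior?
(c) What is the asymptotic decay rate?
Eigenvalues: λₙ = 2.98n²π²/2².
First three modes:
  n=1: λ₁ = 2.98π²/2² ≈ 7.353
  n=2: λ₂ = 11.92π²/2² ≈ 29.411 (4× faster decay)
  n=3: λ₃ = 26.82π²/2² ≈ 66.176 (9× faster decay)
As t → ∞, higher modes decay exponentially faster. The n=1 mode dominates: u ~ c₁ sin(πx/2) e^{-λ₁t}.
Decay rate: λ₁ = 2.98π²/2² ≈ 7.353.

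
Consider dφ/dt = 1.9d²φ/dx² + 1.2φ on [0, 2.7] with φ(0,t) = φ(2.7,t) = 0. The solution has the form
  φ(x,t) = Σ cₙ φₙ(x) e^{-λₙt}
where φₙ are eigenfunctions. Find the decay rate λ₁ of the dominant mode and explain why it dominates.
Eigenvalues: λₙ = 1.9n²π²/2.7² - 1.2.
First three modes:
  n=1: λ₁ = 1.9π²/2.7² - 1.2 ≈ 1.372
  n=2: λ₂ = 7.6π²/2.7² - 1.2 ≈ 9.089
  n=3: λ₃ = 17.1π²/2.7² - 1.2 ≈ 21.951
Since 1.9π²/2.7² ≈ 2.572 > 1.2, all λₙ > 0.
The n=1 mode decays slowest → dominates as t → ∞.
Asymptotic: φ ~ c₁ sin(πx/2.7) e^{-λ₁t} with decay rate λ₁ ≈ 1.372.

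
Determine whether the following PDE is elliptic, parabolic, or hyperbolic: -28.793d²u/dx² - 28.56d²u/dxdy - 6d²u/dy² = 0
Coefficients: A = -28.793, B = -28.56, C = -6. B² - 4AC = 124.6416, which is positive, so the equation is hyperbolic.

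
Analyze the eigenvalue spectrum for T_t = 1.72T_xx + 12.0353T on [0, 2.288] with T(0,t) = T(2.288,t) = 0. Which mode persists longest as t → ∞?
Eigenvalues: λₙ = 1.72n²π²/2.288² - 12.0353.
First three modes:
  n=1: λ₁ = 1.72π²/2.288² - 12.0353 ≈ -8.793
  n=2: λ₂ = 6.88π²/2.288² - 12.0353 ≈ 0.936
  n=3: λ₃ = 15.48π²/2.288² - 12.0353 ≈ 17.15
Since 1.72π²/2.288² ≈ 3.243 < 12.0353, λ₁ < 0.
The n=1 mode grows fastest (−λₙ is largest for n=1) → dominates.
Asymptotic: T ~ c₁ sin(πx/2.288) e^{8.793t} (exponential growth at rate −λ₁ ≈ 8.793).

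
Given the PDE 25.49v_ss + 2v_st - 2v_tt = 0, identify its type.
The second-order coefficients are A = 25.49, B = 2, C = -2. Since B² - 4AC = 207.92 > 0, this is a hyperbolic PDE.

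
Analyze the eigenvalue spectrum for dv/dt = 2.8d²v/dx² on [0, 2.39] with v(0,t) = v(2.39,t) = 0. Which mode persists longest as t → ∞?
Eigenvalues: λₙ = 2.8n²π²/2.39².
First three modes:
  n=1: λ₁ = 2.8π²/2.39² ≈ 4.838
  n=2: λ₂ = 11.2π²/2.39² ≈ 19.352 (4× faster decay)
  n=3: λ₃ = 25.2π²/2.39² ≈ 43.542 (9× faster decay)
As t → ∞, higher modes decay exponentially faster. The n=1 mode dominates: v ~ c₁ sin(πx/2.39) e^{-λ₁t}.
Decay rate: λ₁ = 2.8π²/2.39² ≈ 4.838.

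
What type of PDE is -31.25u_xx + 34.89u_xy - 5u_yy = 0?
With A = -31.25, B = 34.89, C = -5, the discriminant is 592.3121. This is a hyperbolic PDE.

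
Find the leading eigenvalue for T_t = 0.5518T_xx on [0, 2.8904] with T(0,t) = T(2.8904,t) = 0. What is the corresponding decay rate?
Eigenvalues: λₙ = 0.5518n²π²/2.8904².
First three modes:
  n=1: λ₁ = 0.5518π²/2.8904² ≈ 0.652
  n=2: λ₂ = 2.2072π²/2.8904² ≈ 2.608 (4× faster decay)
  n=3: λ₃ = 4.9662π²/2.8904² ≈ 5.867 (9× faster decay)
As t → ∞, higher modes decay exponentially faster. The n=1 mode dominates: T ~ c₁ sin(πx/2.8904) e^{-λ₁t}.
Decay rate: λ₁ = 0.5518π²/2.8904² ≈ 0.652.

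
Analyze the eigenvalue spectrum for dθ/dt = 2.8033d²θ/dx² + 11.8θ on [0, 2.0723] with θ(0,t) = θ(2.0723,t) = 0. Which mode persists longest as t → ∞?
Eigenvalues: λₙ = 2.8033n²π²/2.0723² - 11.8.
First three modes:
  n=1: λ₁ = 2.8033π²/2.0723² - 11.8 ≈ -5.357
  n=2: λ₂ = 11.2132π²/2.0723² - 11.8 ≈ 13.971
  n=3: λ₃ = 25.2297π²/2.0723² - 11.8 ≈ 46.184
Since 2.8033π²/2.0723² ≈ 6.443 < 11.8, λ₁ < 0.
The n=1 mode grows fastest (−λₙ is largest for n=1) → dominates.
Asymptotic: θ ~ c₁ sin(πx/2.0723) e^{5.357t} (exponential growth at rate −λ₁ ≈ 5.357).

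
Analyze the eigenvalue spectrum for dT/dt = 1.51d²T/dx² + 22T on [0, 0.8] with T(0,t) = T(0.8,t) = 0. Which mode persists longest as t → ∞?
Eigenvalues: λₙ = 1.51n²π²/0.8² - 22.
First three modes:
  n=1: λ₁ = 1.51π²/0.8² - 22 ≈ 1.286
  n=2: λ₂ = 6.04π²/0.8² - 22 ≈ 71.144
  n=3: λ₃ = 13.59π²/0.8² - 22 ≈ 187.575
Since 1.51π²/0.8² ≈ 23.286 > 22, all λₙ > 0.
The n=1 mode decays slowest → dominates as t → ∞.
Asymptotic: T ~ c₁ sin(πx/0.8) e^{-λ₁t} with decay rate λ₁ ≈ 1.286.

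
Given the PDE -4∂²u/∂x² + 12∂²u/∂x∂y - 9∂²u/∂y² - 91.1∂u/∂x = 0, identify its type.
The second-order coefficients are A = -4, B = 12, C = -9. Since B² - 4AC = 0 = 0, this is a parabolic PDE.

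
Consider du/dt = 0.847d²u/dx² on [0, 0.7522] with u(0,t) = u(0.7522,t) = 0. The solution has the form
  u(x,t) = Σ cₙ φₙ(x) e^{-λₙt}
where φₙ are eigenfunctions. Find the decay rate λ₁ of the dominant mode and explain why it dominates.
Eigenvalues: λₙ = 0.847n²π²/0.7522².
First three modes:
  n=1: λ₁ = 0.847π²/0.7522² ≈ 14.775
  n=2: λ₂ = 3.388π²/0.7522² ≈ 59.099 (4× faster decay)
  n=3: λ₃ = 7.623π²/0.7522² ≈ 132.972 (9× faster decay)
As t → ∞, higher modes decay exponentially faster. The n=1 mode dominates: u ~ c₁ sin(πx/0.7522) e^{-λ₁t}.
Decay rate: λ₁ = 0.847π²/0.7522² ≈ 14.775.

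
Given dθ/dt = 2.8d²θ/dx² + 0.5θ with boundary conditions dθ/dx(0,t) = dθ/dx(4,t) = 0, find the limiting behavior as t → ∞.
θ grows unboundedly. With Neumann BCs the constant mode has diffusion eigenvalue 0, so any r > 0 makes it grow like e^(0.5t); solution grows exponentially.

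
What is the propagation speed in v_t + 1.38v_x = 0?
Speed = 1.38. Information travels along x - 1.38t = const (rightward).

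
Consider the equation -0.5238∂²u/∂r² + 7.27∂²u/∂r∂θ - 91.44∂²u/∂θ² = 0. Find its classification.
Elliptic. (A = -0.5238, B = 7.27, C = -91.44 gives B² - 4AC = -138.732188.)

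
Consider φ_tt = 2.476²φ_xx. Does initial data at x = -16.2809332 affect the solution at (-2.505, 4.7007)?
No. The domain of dependence is [-14.1439332, 9.1339332], and -16.2809332 is outside this interval.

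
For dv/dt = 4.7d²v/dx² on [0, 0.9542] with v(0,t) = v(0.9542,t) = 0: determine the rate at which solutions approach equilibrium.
Eigenvalues: λₙ = 4.7n²π²/0.9542².
First three modes:
  n=1: λ₁ = 4.7π²/0.9542² ≈ 50.947
  n=2: λ₂ = 18.8π²/0.9542² ≈ 203.788 (4× faster decay)
  n=3: λ₃ = 42.3π²/0.9542² ≈ 458.523 (9× faster decay)
As t → ∞, higher modes decay exponentially faster. The n=1 mode dominates: v ~ c₁ sin(πx/0.9542) e^{-λ₁t}.
Decay rate: λ₁ = 4.7π²/0.9542² ≈ 50.947.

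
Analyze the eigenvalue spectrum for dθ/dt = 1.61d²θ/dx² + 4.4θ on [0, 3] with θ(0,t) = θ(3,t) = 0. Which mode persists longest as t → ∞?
Eigenvalues: λₙ = 1.61n²π²/3² - 4.4.
First three modes:
  n=1: λ₁ = 1.61π²/3² - 4.4 ≈ -2.634
  n=2: λ₂ = 6.44π²/3² - 4.4 ≈ 2.662
  n=3: λ₃ = 14.49π²/3² - 4.4 ≈ 11.49
Since 1.61π²/3² ≈ 1.766 < 4.4, λ₁ < 0.
The n=1 mode grows fastest (−λₙ is largest for n=1) → dominates.
Asymptotic: θ ~ c₁ sin(πx/3) e^{2.634t} (exponential growth at rate −λ₁ ≈ 2.634).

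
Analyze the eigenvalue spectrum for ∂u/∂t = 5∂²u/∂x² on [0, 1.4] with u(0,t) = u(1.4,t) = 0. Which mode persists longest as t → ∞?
Eigenvalues: λₙ = 5n²π²/1.4².
First three modes:
  n=1: λ₁ = 5π²/1.4² ≈ 25.178
  n=2: λ₂ = 20π²/1.4² ≈ 100.71 (4× faster decay)
  n=3: λ₃ = 45π²/1.4² ≈ 226.598 (9× faster decay)
As t → ∞, higher modes decay exponentially faster. The n=1 mode dominates: u ~ c₁ sin(πx/1.4) e^{-λ₁t}.
Decay rate: λ₁ = 5π²/1.4² ≈ 25.178.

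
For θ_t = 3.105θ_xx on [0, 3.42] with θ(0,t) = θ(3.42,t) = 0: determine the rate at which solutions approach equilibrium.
Eigenvalues: λₙ = 3.105n²π²/3.42².
First three modes:
  n=1: λ₁ = 3.105π²/3.42² ≈ 2.62
  n=2: λ₂ = 12.42π²/3.42² ≈ 10.48 (4× faster decay)
  n=3: λ₃ = 27.945π²/3.42² ≈ 23.58 (9× faster decay)
As t → ∞, higher modes decay exponentially faster. The n=1 mode dominates: θ ~ c₁ sin(πx/3.42) e^{-λ₁t}.
Decay rate: λ₁ = 3.105π²/3.42² ≈ 2.62.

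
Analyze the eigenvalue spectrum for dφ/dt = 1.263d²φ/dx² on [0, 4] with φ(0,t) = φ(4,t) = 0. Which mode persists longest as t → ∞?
Eigenvalues: λₙ = 1.263n²π²/4².
First three modes:
  n=1: λ₁ = 1.263π²/4² ≈ 0.779
  n=2: λ₂ = 5.052π²/4² ≈ 3.116 (4× faster decay)
  n=3: λ₃ = 11.367π²/4² ≈ 7.012 (9× faster decay)
As t → ∞, higher modes decay exponentially faster. The n=1 mode dominates: φ ~ c₁ sin(πx/4) e^{-λ₁t}.
Decay rate: λ₁ = 1.263π²/4² ≈ 0.779.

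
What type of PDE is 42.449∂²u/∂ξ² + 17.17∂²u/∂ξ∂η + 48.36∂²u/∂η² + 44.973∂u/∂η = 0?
With A = 42.449, B = 17.17, C = 48.36, the discriminant is -7916.52566. This is an elliptic PDE.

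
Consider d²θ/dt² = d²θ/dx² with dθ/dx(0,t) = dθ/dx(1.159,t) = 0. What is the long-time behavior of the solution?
As t → ∞, θ oscillates about a mean that drifts linearly in t (generically unbounded; no decay). There is no damping, so the nonconstant modes persist as standing waves (energy conserved, no decay). But with Neumann conditions at both ends the constant mode has eigenvalue 0: the spatial mean M(t) of θ satisfies M'' = 0, so M(t) = M(0) + M'(0)·t. Unless the initial velocity has zero mean (∫θ_t(x,0)dx = 0), the solution grows linearly in t (unbounded, though not exponentially); if it does have zero mean, the solution stays bounded and simply oscillates.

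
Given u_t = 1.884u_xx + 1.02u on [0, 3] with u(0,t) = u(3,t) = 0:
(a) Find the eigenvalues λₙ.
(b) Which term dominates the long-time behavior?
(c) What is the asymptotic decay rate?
Eigenvalues: λₙ = 1.884n²π²/3² - 1.02.
First three modes:
  n=1: λ₁ = 1.884π²/3² - 1.02 ≈ 1.046
  n=2: λ₂ = 7.536π²/3² - 1.02 ≈ 7.244
  n=3: λ₃ = 16.956π²/3² - 1.02 ≈ 17.574
Since 1.884π²/3² ≈ 2.066 > 1.02, all λₙ > 0.
The n=1 mode decays slowest → dominates as t → ∞.
Asymptotic: u ~ c₁ sin(πx/3) e^{-λ₁t} with decay rate λ₁ ≈ 1.046.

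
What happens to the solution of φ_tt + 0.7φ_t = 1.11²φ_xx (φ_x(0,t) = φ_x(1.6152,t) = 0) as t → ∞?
φ → constant (steady state). Damping (γ=0.7) dissipates the nonconstant modes; with Neumann BCs the spatial average obeys M''+γM'=0 and tends to a finite limit.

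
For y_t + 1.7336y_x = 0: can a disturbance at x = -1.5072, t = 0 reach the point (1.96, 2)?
Yes. The characteristic through (1.96, 2) passes through x = -1.5072.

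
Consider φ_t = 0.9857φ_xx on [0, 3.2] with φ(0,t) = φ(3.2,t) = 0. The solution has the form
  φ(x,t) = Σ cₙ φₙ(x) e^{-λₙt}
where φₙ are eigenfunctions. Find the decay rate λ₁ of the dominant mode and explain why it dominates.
Eigenvalues: λₙ = 0.9857n²π²/3.2².
First three modes:
  n=1: λ₁ = 0.9857π²/3.2² ≈ 0.95
  n=2: λ₂ = 3.9428π²/3.2² ≈ 3.8 (4× faster decay)
  n=3: λ₃ = 8.8713π²/3.2² ≈ 8.55 (9× faster decay)
As t → ∞, higher modes decay exponentially faster. The n=1 mode dominates: φ ~ c₁ sin(πx/3.2) e^{-λ₁t}.
Decay rate: λ₁ = 0.9857π²/3.2² ≈ 0.95.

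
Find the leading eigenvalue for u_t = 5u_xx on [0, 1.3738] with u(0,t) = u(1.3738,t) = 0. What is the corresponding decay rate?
Eigenvalues: λₙ = 5n²π²/1.3738².
First three modes:
  n=1: λ₁ = 5π²/1.3738² ≈ 26.147
  n=2: λ₂ = 20π²/1.3738² ≈ 104.588 (4× faster decay)
  n=3: λ₃ = 45π²/1.3738² ≈ 235.323 (9× faster decay)
As t → ∞, higher modes decay exponentially faster. The n=1 mode dominates: u ~ c₁ sin(πx/1.3738) e^{-λ₁t}.
Decay rate: λ₁ = 5π²/1.3738² ≈ 26.147.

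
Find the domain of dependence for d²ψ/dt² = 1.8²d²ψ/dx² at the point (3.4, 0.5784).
Domain of dependence: [2.35888, 4.44112]. Signals travel at speed 1.8, so data within |x - 3.4| ≤ 1.8·0.5784 = 1.04112 can reach the point.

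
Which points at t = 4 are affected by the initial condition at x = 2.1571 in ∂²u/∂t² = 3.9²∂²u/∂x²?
Domain of influence: [-13.4429, 17.7571]. Data at x = 2.1571 spreads outward at speed 3.9.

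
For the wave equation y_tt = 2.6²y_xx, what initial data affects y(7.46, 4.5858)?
Domain of dependence: [-4.46308, 19.38308]. Signals travel at speed 2.6, so data within |x - 7.46| ≤ 2.6·4.5858 = 11.92308 can reach the point.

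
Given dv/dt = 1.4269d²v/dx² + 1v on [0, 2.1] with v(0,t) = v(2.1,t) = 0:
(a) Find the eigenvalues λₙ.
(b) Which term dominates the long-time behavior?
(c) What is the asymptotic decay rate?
Eigenvalues: λₙ = 1.4269n²π²/2.1² - 1.
First three modes:
  n=1: λ₁ = 1.4269π²/2.1² - 1 ≈ 2.193
  n=2: λ₂ = 5.7076π²/2.1² - 1 ≈ 11.774
  n=3: λ₃ = 12.8421π²/2.1² - 1 ≈ 27.741
Since 1.4269π²/2.1² ≈ 3.193 > 1, all λₙ > 0.
The n=1 mode decays slowest → dominates as t → ∞.
Asymptotic: v ~ c₁ sin(πx/2.1) e^{-λ₁t} with decay rate λ₁ ≈ 2.193.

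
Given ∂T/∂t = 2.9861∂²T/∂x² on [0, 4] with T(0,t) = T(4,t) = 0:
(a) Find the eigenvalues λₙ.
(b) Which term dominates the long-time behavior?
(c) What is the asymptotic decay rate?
Eigenvalues: λₙ = 2.9861n²π²/4².
First three modes:
  n=1: λ₁ = 2.9861π²/4² ≈ 1.842
  n=2: λ₂ = 11.9444π²/4² ≈ 7.368 (4× faster decay)
  n=3: λ₃ = 26.8749π²/4² ≈ 16.578 (9× faster decay)
As t → ∞, higher modes decay exponentially faster. The n=1 mode dominates: T ~ c₁ sin(πx/4) e^{-λ₁t}.
Decay rate: λ₁ = 2.9861π²/4² ≈ 1.842.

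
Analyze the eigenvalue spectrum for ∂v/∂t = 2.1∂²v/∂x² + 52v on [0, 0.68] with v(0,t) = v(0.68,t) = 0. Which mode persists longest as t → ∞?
Eigenvalues: λₙ = 2.1n²π²/0.68² - 52.
First three modes:
  n=1: λ₁ = 2.1π²/0.68² - 52 ≈ -7.177
  n=2: λ₂ = 8.4π²/0.68² - 52 ≈ 127.292
  n=3: λ₃ = 18.9π²/0.68² - 52 ≈ 351.407
Since 2.1π²/0.68² ≈ 44.823 < 52, λ₁ < 0.
The n=1 mode grows fastest (−λₙ is largest for n=1) → dominates.
Asymptotic: v ~ c₁ sin(πx/0.68) e^{7.177t} (exponential growth at rate −λ₁ ≈ 7.177).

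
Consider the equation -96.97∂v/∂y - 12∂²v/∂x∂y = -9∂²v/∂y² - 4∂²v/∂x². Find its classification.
Rewriting in standard form: 4∂²v/∂x² - 12∂²v/∂x∂y + 9∂²v/∂y² - 96.97∂v/∂y = 0. Parabolic. (A = 4, B = -12, C = 9 gives B² - 4AC = 0.)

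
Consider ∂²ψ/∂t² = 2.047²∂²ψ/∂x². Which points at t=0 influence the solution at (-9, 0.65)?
Domain of dependence: [-10.33055, -7.66945]. Signals travel at speed 2.047, so data within |x - -9| ≤ 2.047·0.65 = 1.33055 can reach the point.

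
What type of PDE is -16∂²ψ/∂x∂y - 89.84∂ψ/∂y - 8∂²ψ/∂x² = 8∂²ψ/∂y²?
Rewriting in standard form: -8∂²ψ/∂x² - 16∂²ψ/∂x∂y - 8∂²ψ/∂y² - 89.84∂ψ/∂y = 0. With A = -8, B = -16, C = -8, the discriminant is 0. This is a parabolic PDE.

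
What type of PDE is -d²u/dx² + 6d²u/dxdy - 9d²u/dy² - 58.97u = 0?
With A = -1, B = 6, C = -9, the discriminant is 0. This is a parabolic PDE.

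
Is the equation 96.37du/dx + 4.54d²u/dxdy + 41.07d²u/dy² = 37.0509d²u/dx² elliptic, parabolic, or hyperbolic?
Rewriting in standard form: -37.0509d²u/dx² + 4.54d²u/dxdy + 41.07d²u/dy² + 96.37du/dx = 0. Computing B² - 4AC with A = -37.0509, B = 4.54, C = 41.07: discriminant = 6107.333452 (positive). Answer: hyperbolic.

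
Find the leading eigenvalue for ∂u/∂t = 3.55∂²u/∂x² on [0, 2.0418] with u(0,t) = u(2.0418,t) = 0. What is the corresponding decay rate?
Eigenvalues: λₙ = 3.55n²π²/2.0418².
First three modes:
  n=1: λ₁ = 3.55π²/2.0418² ≈ 8.404
  n=2: λ₂ = 14.2π²/2.0418² ≈ 33.617 (4× faster decay)
  n=3: λ₃ = 31.95π²/2.0418² ≈ 75.639 (9× faster decay)
As t → ∞, higher modes decay exponentially faster. The n=1 mode dominates: u ~ c₁ sin(πx/2.0418) e^{-λ₁t}.
Decay rate: λ₁ = 3.55π²/2.0418² ≈ 8.404.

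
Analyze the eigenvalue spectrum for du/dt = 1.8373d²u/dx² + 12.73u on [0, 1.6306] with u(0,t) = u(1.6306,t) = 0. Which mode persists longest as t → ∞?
Eigenvalues: λₙ = 1.8373n²π²/1.6306² - 12.73.
First three modes:
  n=1: λ₁ = 1.8373π²/1.6306² - 12.73 ≈ -5.91
  n=2: λ₂ = 7.3492π²/1.6306² - 12.73 ≈ 14.55
  n=3: λ₃ = 16.5357π²/1.6306² - 12.73 ≈ 48.65
Since 1.8373π²/1.6306² ≈ 6.82 < 12.73, λ₁ < 0.
The n=1 mode grows fastest (−λₙ is largest for n=1) → dominates.
Asymptotic: u ~ c₁ sin(πx/1.6306) e^{5.91t} (exponential growth at rate −λ₁ ≈ 5.91).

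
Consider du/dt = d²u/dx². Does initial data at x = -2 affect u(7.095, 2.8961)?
Yes, for any finite x. The heat equation has infinite propagation speed, so all initial data affects all points at any t > 0.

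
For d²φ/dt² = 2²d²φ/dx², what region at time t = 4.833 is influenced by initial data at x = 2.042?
Domain of influence: [-7.624, 11.708]. Data at x = 2.042 spreads outward at speed 2.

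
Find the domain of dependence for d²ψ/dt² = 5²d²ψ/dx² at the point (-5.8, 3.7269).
Domain of dependence: [-24.4345, 12.8345]. Signals travel at speed 5, so data within |x - -5.8| ≤ 5·3.7269 = 18.6345 can reach the point.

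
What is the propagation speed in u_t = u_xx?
Infinite. The heat equation is parabolic, not hyperbolic, so disturbances propagate instantly.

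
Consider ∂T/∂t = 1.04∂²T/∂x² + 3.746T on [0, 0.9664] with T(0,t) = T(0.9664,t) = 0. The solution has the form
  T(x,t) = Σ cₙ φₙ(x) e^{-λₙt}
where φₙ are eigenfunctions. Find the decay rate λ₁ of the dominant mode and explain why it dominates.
Eigenvalues: λₙ = 1.04n²π²/0.9664² - 3.746.
First three modes:
  n=1: λ₁ = 1.04π²/0.9664² - 3.746 ≈ 7.245
  n=2: λ₂ = 4.16π²/0.9664² - 3.746 ≈ 40.216
  n=3: λ₃ = 9.36π²/0.9664² - 3.746 ≈ 95.169
Since 1.04π²/0.9664² ≈ 10.991 > 3.746, all λₙ > 0.
The n=1 mode decays slowest → dominates as t → ∞.
Asymptotic: T ~ c₁ sin(πx/0.9664) e^{-λ₁t} with decay rate λ₁ ≈ 7.245.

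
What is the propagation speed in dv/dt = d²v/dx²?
Infinite. The heat equation is parabolic, not hyperbolic, so disturbances propagate instantly.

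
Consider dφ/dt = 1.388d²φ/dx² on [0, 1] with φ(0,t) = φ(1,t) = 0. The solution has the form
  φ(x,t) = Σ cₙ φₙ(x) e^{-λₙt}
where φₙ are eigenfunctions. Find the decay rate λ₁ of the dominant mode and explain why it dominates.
Eigenvalues: λₙ = 1.388n²π².
First three modes:
  n=1: λ₁ = 1.388π² ≈ 13.699
  n=2: λ₂ = 5.552π² ≈ 54.796 (4× faster decay)
  n=3: λ₃ = 12.492π² ≈ 123.291 (9× faster decay)
As t → ∞, higher modes decay exponentially faster. The n=1 mode dominates: φ ~ c₁ sin(πx) e^{-λ₁t}.
Decay rate: λ₁ = 1.388π² ≈ 13.699.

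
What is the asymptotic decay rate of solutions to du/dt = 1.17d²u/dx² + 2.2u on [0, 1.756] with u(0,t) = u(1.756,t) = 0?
Eigenvalues: λₙ = 1.17n²π²/1.756² - 2.2.
First three modes:
  n=1: λ₁ = 1.17π²/1.756² - 2.2 ≈ 1.545
  n=2: λ₂ = 4.68π²/1.756² - 2.2 ≈ 12.779
  n=3: λ₃ = 10.53π²/1.756² - 2.2 ≈ 31.504
Since 1.17π²/1.756² ≈ 3.745 > 2.2, all λₙ > 0.
The n=1 mode decays slowest → dominates as t → ∞.
Asymptotic: u ~ c₁ sin(πx/1.756) e^{-λ₁t} with decay rate λ₁ ≈ 1.545.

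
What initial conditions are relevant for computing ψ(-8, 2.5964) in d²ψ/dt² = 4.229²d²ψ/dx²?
Domain of dependence: [-18.9801756, 2.9801756]. Signals travel at speed 4.229, so data within |x - -8| ≤ 4.229·2.5964 = 10.9801756 can reach the point.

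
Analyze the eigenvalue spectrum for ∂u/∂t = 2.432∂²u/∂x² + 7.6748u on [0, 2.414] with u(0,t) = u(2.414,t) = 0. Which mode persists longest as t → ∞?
Eigenvalues: λₙ = 2.432n²π²/2.414² - 7.6748.
First three modes:
  n=1: λ₁ = 2.432π²/2.414² - 7.6748 ≈ -3.556
  n=2: λ₂ = 9.728π²/2.414² - 7.6748 ≈ 8.801
  n=3: λ₃ = 21.888π²/2.414² - 7.6748 ≈ 29.396
Since 2.432π²/2.414² ≈ 4.119 < 7.6748, λ₁ < 0.
The n=1 mode grows fastest (−λₙ is largest for n=1) → dominates.
Asymptotic: u ~ c₁ sin(πx/2.414) e^{3.556t} (exponential growth at rate −λ₁ ≈ 3.556).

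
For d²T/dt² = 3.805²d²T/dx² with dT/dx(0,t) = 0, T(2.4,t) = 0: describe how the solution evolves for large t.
T oscillates (no decay). Energy is conserved; the solution oscillates indefinitely as standing waves.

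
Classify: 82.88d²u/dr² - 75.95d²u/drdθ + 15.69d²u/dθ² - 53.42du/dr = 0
Hyperbolic (discriminant = 566.8537).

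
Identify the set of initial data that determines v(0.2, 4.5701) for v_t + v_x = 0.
A single point: x = -4.3701. The characteristic through (0.2, 4.5701) is x - 1t = const, so x = 0.2 - 1·4.5701 = -4.3701.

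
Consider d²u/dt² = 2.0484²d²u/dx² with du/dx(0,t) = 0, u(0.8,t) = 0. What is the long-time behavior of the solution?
As t → ∞, u oscillates (no decay). Energy is conserved; the solution oscillates indefinitely as standing waves.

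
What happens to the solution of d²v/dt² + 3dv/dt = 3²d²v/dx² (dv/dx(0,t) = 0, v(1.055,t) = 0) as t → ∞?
v → 0. Damping (γ=3) dissipates energy; oscillations decay exponentially.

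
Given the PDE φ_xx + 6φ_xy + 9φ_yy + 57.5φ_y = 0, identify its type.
The second-order coefficients are A = 1, B = 6, C = 9. Since B² - 4AC = 0 = 0, this is a parabolic PDE.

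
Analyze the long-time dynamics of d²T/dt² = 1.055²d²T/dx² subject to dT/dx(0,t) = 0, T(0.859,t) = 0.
Long-time behavior: T oscillates (no decay). Energy is conserved; the solution oscillates indefinitely as standing waves.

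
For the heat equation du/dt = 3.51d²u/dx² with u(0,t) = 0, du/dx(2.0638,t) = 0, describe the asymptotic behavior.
u → 0. Heat escapes through the Dirichlet boundary.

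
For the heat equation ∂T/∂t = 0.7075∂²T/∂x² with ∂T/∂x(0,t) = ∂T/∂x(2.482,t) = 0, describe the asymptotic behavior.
T → constant (steady state). Heat is conserved (no flux at boundaries); solution approaches the spatial average.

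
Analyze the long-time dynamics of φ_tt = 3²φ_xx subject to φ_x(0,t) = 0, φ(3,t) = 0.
Long-time behavior: φ oscillates (no decay). Energy is conserved; the solution oscillates indefinitely as standing waves.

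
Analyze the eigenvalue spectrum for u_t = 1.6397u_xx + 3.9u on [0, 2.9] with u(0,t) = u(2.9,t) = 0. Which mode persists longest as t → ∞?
Eigenvalues: λₙ = 1.6397n²π²/2.9² - 3.9.
First three modes:
  n=1: λ₁ = 1.6397π²/2.9² - 3.9 ≈ -1.976
  n=2: λ₂ = 6.5588π²/2.9² - 3.9 ≈ 3.797
  n=3: λ₃ = 14.7573π²/2.9² - 3.9 ≈ 13.419
Since 1.6397π²/2.9² ≈ 1.924 < 3.9, λ₁ < 0.
The n=1 mode grows fastest (−λₙ is largest for n=1) → dominates.
Asymptotic: u ~ c₁ sin(πx/2.9) e^{1.976t} (exponential growth at rate −λ₁ ≈ 1.976).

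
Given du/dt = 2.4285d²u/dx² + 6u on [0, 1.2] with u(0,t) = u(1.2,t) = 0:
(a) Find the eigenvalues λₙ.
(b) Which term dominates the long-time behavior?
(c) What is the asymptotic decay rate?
Eigenvalues: λₙ = 2.4285n²π²/1.2² - 6.
First three modes:
  n=1: λ₁ = 2.4285π²/1.2² - 6 ≈ 10.645
  n=2: λ₂ = 9.714π²/1.2² - 6 ≈ 60.579
  n=3: λ₃ = 21.8565π²/1.2² - 6 ≈ 143.802
Since 2.4285π²/1.2² ≈ 16.645 > 6, all λₙ > 0.
The n=1 mode decays slowest → dominates as t → ∞.
Asymptotic: u ~ c₁ sin(πx/1.2) e^{-λ₁t} with decay rate λ₁ ≈ 10.645.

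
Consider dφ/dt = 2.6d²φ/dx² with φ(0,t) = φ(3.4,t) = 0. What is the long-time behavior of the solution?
As t → ∞, φ → 0. Heat diffuses out through both boundaries.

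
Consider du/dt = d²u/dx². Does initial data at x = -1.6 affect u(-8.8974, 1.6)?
Yes, for any finite x. The heat equation has infinite propagation speed, so all initial data affects all points at any t > 0.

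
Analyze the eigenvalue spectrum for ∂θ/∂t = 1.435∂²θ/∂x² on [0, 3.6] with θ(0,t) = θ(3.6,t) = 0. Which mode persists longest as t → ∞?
Eigenvalues: λₙ = 1.435n²π²/3.6².
First three modes:
  n=1: λ₁ = 1.435π²/3.6² ≈ 1.093
  n=2: λ₂ = 5.74π²/3.6² ≈ 4.371 (4× faster decay)
  n=3: λ₃ = 12.915π²/3.6² ≈ 9.835 (9× faster decay)
As t → ∞, higher modes decay exponentially faster. The n=1 mode dominates: θ ~ c₁ sin(πx/3.6) e^{-λ₁t}.
Decay rate: λ₁ = 1.435π²/3.6² ≈ 1.093.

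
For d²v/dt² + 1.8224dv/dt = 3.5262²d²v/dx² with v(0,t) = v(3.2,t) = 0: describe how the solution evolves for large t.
v → 0. Damping (γ=1.8224) dissipates energy; oscillations decay exponentially.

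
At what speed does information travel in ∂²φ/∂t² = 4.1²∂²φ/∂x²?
Speed = 4.1. Information travels along characteristics x = x₀ ± 4.1t.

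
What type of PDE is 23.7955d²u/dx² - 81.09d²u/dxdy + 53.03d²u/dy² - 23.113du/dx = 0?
With A = 23.7955, B = -81.09, C = 53.03, the discriminant is 1528.08664. This is a hyperbolic PDE.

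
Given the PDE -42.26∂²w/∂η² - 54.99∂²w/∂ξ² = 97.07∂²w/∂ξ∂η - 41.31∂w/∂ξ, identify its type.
Rewriting in standard form: -54.99∂²w/∂ξ² - 97.07∂²w/∂ξ∂η - 42.26∂²w/∂η² + 41.31∂w/∂ξ = 0. The second-order coefficients are A = -54.99, B = -97.07, C = -42.26. Since B² - 4AC = 127.0753 > 0, this is a hyperbolic PDE.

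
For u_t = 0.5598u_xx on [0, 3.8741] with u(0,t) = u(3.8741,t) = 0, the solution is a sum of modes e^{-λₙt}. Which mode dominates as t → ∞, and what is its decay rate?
Eigenvalues: λₙ = 0.5598n²π²/3.8741².
First three modes:
  n=1: λ₁ = 0.5598π²/3.8741² ≈ 0.368
  n=2: λ₂ = 2.2392π²/3.8741² ≈ 1.472 (4× faster decay)
  n=3: λ₃ = 5.0382π²/3.8741² ≈ 3.313 (9× faster decay)
As t → ∞, higher modes decay exponentially faster. The n=1 mode dominates: u ~ c₁ sin(πx/3.8741) e^{-λ₁t}.
Decay rate: λ₁ = 0.5598π²/3.8741² ≈ 0.368.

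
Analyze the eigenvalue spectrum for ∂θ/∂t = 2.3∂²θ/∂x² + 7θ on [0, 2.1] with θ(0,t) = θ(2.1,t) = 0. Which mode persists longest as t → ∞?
Eigenvalues: λₙ = 2.3n²π²/2.1² - 7.
First three modes:
  n=1: λ₁ = 2.3π²/2.1² - 7 ≈ -1.853
  n=2: λ₂ = 9.2π²/2.1² - 7 ≈ 13.59
  n=3: λ₃ = 20.7π²/2.1² - 7 ≈ 39.327
Since 2.3π²/2.1² ≈ 5.147 < 7, λ₁ < 0.
The n=1 mode grows fastest (−λₙ is largest for n=1) → dominates.
Asymptotic: θ ~ c₁ sin(πx/2.1) e^{1.853t} (exponential growth at rate −λ₁ ≈ 1.853).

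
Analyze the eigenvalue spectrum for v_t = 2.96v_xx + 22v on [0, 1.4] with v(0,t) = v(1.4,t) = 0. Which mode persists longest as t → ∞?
Eigenvalues: λₙ = 2.96n²π²/1.4² - 22.
First three modes:
  n=1: λ₁ = 2.96π²/1.4² - 22 ≈ -7.095
  n=2: λ₂ = 11.84π²/1.4² - 22 ≈ 37.62
  n=3: λ₃ = 26.64π²/1.4² - 22 ≈ 112.146
Since 2.96π²/1.4² ≈ 14.905 < 22, λ₁ < 0.
The n=1 mode grows fastest (−λₙ is largest for n=1) → dominates.
Asymptotic: v ~ c₁ sin(πx/1.4) e^{7.095t} (exponential growth at rate −λ₁ ≈ 7.095).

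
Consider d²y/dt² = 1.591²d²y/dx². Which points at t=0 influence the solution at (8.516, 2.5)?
Domain of dependence: [4.5385, 12.4935]. Signals travel at speed 1.591, so data within |x - 8.516| ≤ 1.591·2.5 = 3.9775 can reach the point.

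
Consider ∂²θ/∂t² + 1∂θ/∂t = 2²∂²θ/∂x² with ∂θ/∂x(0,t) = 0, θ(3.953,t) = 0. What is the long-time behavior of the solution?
As t → ∞, θ → 0. Damping (γ=1) dissipates energy; oscillations decay exponentially.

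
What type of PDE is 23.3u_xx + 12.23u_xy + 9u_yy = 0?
With A = 23.3, B = 12.23, C = 9, the discriminant is -689.2271. This is an elliptic PDE.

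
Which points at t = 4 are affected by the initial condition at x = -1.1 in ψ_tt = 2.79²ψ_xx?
Domain of influence: [-12.26, 10.06]. Data at x = -1.1 spreads outward at speed 2.79.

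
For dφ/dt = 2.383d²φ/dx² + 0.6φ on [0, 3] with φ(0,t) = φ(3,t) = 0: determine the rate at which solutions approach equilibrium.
Eigenvalues: λₙ = 2.383n²π²/3² - 0.6.
First three modes:
  n=1: λ₁ = 2.383π²/3² - 0.6 ≈ 2.013
  n=2: λ₂ = 9.532π²/3² - 0.6 ≈ 9.853
  n=3: λ₃ = 21.447π²/3² - 0.6 ≈ 22.919
Since 2.383π²/3² ≈ 2.613 > 0.6, all λₙ > 0.
The n=1 mode decays slowest → dominates as t → ∞.
Asymptotic: φ ~ c₁ sin(πx/3) e^{-λ₁t} with decay rate λ₁ ≈ 2.013.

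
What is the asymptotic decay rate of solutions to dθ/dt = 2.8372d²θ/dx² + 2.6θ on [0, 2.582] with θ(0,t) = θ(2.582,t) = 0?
Eigenvalues: λₙ = 2.8372n²π²/2.582² - 2.6.
First three modes:
  n=1: λ₁ = 2.8372π²/2.582² - 2.6 ≈ 1.6
  n=2: λ₂ = 11.3488π²/2.582² - 2.6 ≈ 14.201
  n=3: λ₃ = 25.5348π²/2.582² - 2.6 ≈ 35.202
Since 2.8372π²/2.582² ≈ 4.2 > 2.6, all λₙ > 0.
The n=1 mode decays slowest → dominates as t → ∞.
Asymptotic: θ ~ c₁ sin(πx/2.582) e^{-λ₁t} with decay rate λ₁ ≈ 1.6.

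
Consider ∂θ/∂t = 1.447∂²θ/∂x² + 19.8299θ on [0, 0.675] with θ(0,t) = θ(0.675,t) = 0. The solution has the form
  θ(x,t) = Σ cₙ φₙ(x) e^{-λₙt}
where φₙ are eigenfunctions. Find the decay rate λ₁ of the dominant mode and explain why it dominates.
Eigenvalues: λₙ = 1.447n²π²/0.675² - 19.8299.
First three modes:
  n=1: λ₁ = 1.447π²/0.675² - 19.8299 ≈ 11.515
  n=2: λ₂ = 5.788π²/0.675² - 19.8299 ≈ 105.548
  n=3: λ₃ = 13.023π²/0.675² - 19.8299 ≈ 262.27
Since 1.447π²/0.675² ≈ 31.344 > 19.8299, all λₙ > 0.
The n=1 mode decays slowest → dominates as t → ∞.
Asymptotic: θ ~ c₁ sin(πx/0.675) e^{-λ₁t} with decay rate λ₁ ≈ 11.515.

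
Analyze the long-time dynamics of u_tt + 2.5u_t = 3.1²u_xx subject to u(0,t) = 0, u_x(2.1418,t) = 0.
Long-time behavior: u → 0. Damping (γ=2.5) dissipates energy; oscillations decay exponentially.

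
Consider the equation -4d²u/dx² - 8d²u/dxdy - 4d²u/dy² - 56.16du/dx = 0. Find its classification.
Parabolic. (A = -4, B = -8, C = -4 gives B² - 4AC = 0.)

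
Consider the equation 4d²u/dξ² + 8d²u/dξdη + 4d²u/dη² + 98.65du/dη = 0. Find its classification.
Parabolic. (A = 4, B = 8, C = 4 gives B² - 4AC = 0.)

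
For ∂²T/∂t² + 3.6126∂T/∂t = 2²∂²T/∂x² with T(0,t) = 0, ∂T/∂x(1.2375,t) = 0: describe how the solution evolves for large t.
T → 0. Damping (γ=3.6126) dissipates energy; oscillations decay exponentially.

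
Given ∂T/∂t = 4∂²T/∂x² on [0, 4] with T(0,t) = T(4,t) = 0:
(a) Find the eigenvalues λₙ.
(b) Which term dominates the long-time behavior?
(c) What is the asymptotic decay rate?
Eigenvalues: λₙ = 4n²π²/4².
First three modes:
  n=1: λ₁ = 4π²/4² ≈ 2.467
  n=2: λ₂ = 16π²/4² ≈ 9.87 (4× faster decay)
  n=3: λ₃ = 36π²/4² ≈ 22.207 (9× faster decay)
As t → ∞, higher modes decay exponentially faster. The n=1 mode dominates: T ~ c₁ sin(πx/4) e^{-λ₁t}.
Decay rate: λ₁ = 4π²/4² ≈ 2.467.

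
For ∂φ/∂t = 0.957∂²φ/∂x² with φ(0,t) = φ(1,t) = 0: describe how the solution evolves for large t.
φ → 0. Heat diffuses out through both boundaries.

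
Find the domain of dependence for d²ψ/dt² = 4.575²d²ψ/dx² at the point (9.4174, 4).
Domain of dependence: [-8.8826, 27.7174]. Signals travel at speed 4.575, so data within |x - 9.4174| ≤ 4.575·4 = 18.3 can reach the point.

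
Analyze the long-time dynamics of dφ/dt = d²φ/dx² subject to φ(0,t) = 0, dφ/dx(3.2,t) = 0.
Long-time behavior: φ → 0. Heat escapes through the Dirichlet boundary.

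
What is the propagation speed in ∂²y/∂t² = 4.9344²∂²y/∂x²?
Speed = 4.9344. Information travels along characteristics x = x₀ ± 4.9344t.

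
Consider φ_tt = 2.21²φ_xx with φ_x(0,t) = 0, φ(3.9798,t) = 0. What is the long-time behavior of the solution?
As t → ∞, φ oscillates (no decay). Energy is conserved; the solution oscillates indefinitely as standing waves.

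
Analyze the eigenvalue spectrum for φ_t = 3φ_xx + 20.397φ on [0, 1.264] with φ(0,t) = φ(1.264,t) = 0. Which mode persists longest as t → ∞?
Eigenvalues: λₙ = 3n²π²/1.264² - 20.397.
First three modes:
  n=1: λ₁ = 3π²/1.264² - 20.397 ≈ -1.865
  n=2: λ₂ = 12π²/1.264² - 20.397 ≈ 53.732
  n=3: λ₃ = 27π²/1.264² - 20.397 ≈ 146.393
Since 3π²/1.264² ≈ 18.532 < 20.397, λ₁ < 0.
The n=1 mode grows fastest (−λₙ is largest for n=1) → dominates.
Asymptotic: φ ~ c₁ sin(πx/1.264) e^{1.865t} (exponential growth at rate −λ₁ ≈ 1.865).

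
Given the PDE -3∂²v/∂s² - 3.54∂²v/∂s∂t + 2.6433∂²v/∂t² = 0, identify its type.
The second-order coefficients are A = -3, B = -3.54, C = 2.6433. Since B² - 4AC = 44.2512 > 0, this is a hyperbolic PDE.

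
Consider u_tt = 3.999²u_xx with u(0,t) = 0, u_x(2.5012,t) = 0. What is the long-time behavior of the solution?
As t → ∞, u oscillates (no decay). Energy is conserved; the solution oscillates indefinitely as standing waves.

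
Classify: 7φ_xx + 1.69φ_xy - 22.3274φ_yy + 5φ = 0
Hyperbolic (discriminant = 628.0233).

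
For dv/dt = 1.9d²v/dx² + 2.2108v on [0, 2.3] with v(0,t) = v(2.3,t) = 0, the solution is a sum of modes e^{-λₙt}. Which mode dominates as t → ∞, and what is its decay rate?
Eigenvalues: λₙ = 1.9n²π²/2.3² - 2.2108.
First three modes:
  n=1: λ₁ = 1.9π²/2.3² - 2.2108 ≈ 1.334
  n=2: λ₂ = 7.6π²/2.3² - 2.2108 ≈ 11.969
  n=3: λ₃ = 17.1π²/2.3² - 2.2108 ≈ 29.693
Since 1.9π²/2.3² ≈ 3.545 > 2.2108, all λₙ > 0.
The n=1 mode decays slowest → dominates as t → ∞.
Asymptotic: v ~ c₁ sin(πx/2.3) e^{-λ₁t} with decay rate λ₁ ≈ 1.334.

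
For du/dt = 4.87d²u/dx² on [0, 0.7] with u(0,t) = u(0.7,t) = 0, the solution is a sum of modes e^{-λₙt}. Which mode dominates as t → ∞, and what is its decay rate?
Eigenvalues: λₙ = 4.87n²π²/0.7².
First three modes:
  n=1: λ₁ = 4.87π²/0.7² ≈ 98.092
  n=2: λ₂ = 19.48π²/0.7² ≈ 392.367 (4× faster decay)
  n=3: λ₃ = 43.83π²/0.7² ≈ 882.826 (9× faster decay)
As t → ∞, higher modes decay exponentially faster. The n=1 mode dominates: u ~ c₁ sin(πx/0.7) e^{-λ₁t}.
Decay rate: λ₁ = 4.87π²/0.7² ≈ 98.092.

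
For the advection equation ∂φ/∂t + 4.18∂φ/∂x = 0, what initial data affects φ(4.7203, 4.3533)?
A single point: x = -13.476494. The characteristic through (4.7203, 4.3533) is x - 4.18t = const, so x = 4.7203 - 4.18·4.3533 = -13.476494.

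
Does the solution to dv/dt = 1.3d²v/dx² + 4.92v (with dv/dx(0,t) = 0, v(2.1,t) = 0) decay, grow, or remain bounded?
v grows unboundedly. Reaction dominates diffusion (r=4.92 > κπ²/(4L²)≈0.73); solution grows exponentially.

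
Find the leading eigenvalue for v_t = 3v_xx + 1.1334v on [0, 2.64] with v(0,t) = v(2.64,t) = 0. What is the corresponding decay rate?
Eigenvalues: λₙ = 3n²π²/2.64² - 1.1334.
First three modes:
  n=1: λ₁ = 3π²/2.64² - 1.1334 ≈ 3.115
  n=2: λ₂ = 12π²/2.64² - 1.1334 ≈ 15.86
  n=3: λ₃ = 27π²/2.64² - 1.1334 ≈ 37.101
Since 3π²/2.64² ≈ 4.248 > 1.1334, all λₙ > 0.
The n=1 mode decays slowest → dominates as t → ∞.
Asymptotic: v ~ c₁ sin(πx/2.64) e^{-λ₁t} with decay rate λ₁ ≈ 3.115.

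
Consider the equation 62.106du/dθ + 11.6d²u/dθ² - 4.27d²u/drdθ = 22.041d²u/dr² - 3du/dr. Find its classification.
Rewriting in standard form: -22.041d²u/dr² - 4.27d²u/drdθ + 11.6d²u/dθ² + 3du/dr + 62.106du/dθ = 0. Hyperbolic. (A = -22.041, B = -4.27, C = 11.6 gives B² - 4AC = 1040.9353.)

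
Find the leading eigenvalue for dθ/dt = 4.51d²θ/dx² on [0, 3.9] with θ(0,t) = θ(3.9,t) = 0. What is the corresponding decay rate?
Eigenvalues: λₙ = 4.51n²π²/3.9².
First three modes:
  n=1: λ₁ = 4.51π²/3.9² ≈ 2.926
  n=2: λ₂ = 18.04π²/3.9² ≈ 11.706 (4× faster decay)
  n=3: λ₃ = 40.59π²/3.9² ≈ 26.338 (9× faster decay)
As t → ∞, higher modes decay exponentially faster. The n=1 mode dominates: θ ~ c₁ sin(πx/3.9) e^{-λ₁t}.
Decay rate: λ₁ = 4.51π²/3.9² ≈ 2.926.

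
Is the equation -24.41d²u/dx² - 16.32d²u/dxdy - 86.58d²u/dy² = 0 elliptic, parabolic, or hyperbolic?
Computing B² - 4AC with A = -24.41, B = -16.32, C = -86.58: discriminant = -8187.3288 (negative). Answer: elliptic.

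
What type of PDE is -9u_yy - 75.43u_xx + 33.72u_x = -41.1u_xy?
Rewriting in standard form: -75.43u_xx + 41.1u_xy - 9u_yy + 33.72u_x = 0. With A = -75.43, B = 41.1, C = -9, the discriminant is -1026.27. This is an elliptic PDE.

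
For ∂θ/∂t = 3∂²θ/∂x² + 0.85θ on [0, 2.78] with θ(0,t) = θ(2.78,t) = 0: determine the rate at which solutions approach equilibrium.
Eigenvalues: λₙ = 3n²π²/2.78² - 0.85.
First three modes:
  n=1: λ₁ = 3π²/2.78² - 0.85 ≈ 2.981
  n=2: λ₂ = 12π²/2.78² - 0.85 ≈ 14.475
  n=3: λ₃ = 27π²/2.78² - 0.85 ≈ 33.631
Since 3π²/2.78² ≈ 3.831 > 0.85, all λₙ > 0.
The n=1 mode decays slowest → dominates as t → ∞.
Asymptotic: θ ~ c₁ sin(πx/2.78) e^{-λ₁t} with decay rate λ₁ ≈ 2.981.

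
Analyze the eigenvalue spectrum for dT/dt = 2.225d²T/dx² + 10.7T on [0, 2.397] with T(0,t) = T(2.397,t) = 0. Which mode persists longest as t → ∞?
Eigenvalues: λₙ = 2.225n²π²/2.397² - 10.7.
First three modes:
  n=1: λ₁ = 2.225π²/2.397² - 10.7 ≈ -6.878
  n=2: λ₂ = 8.9π²/2.397² - 10.7 ≈ 4.588
  n=3: λ₃ = 20.025π²/2.397² - 10.7 ≈ 23.698
Since 2.225π²/2.397² ≈ 3.822 < 10.7, λ₁ < 0.
The n=1 mode grows fastest (−λₙ is largest for n=1) → dominates.
Asymptotic: T ~ c₁ sin(πx/2.397) e^{6.878t} (exponential growth at rate −λ₁ ≈ 6.878).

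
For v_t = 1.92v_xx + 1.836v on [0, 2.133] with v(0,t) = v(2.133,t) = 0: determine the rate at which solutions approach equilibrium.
Eigenvalues: λₙ = 1.92n²π²/2.133² - 1.836.
First three modes:
  n=1: λ₁ = 1.92π²/2.133² - 1.836 ≈ 2.329
  n=2: λ₂ = 7.68π²/2.133² - 1.836 ≈ 14.824
  n=3: λ₃ = 17.28π²/2.133² - 1.836 ≈ 35.649
Since 1.92π²/2.133² ≈ 4.165 > 1.836, all λₙ > 0.
The n=1 mode decays slowest → dominates as t → ∞.
Asymptotic: v ~ c₁ sin(πx/2.133) e^{-λ₁t} with decay rate λ₁ ≈ 2.329.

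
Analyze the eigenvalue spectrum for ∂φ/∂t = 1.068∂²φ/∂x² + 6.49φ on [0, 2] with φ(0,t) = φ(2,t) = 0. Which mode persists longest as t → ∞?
Eigenvalues: λₙ = 1.068n²π²/2² - 6.49.
First three modes:
  n=1: λ₁ = 1.068π²/2² - 6.49 ≈ -3.855
  n=2: λ₂ = 4.272π²/2² - 6.49 ≈ 4.051
  n=3: λ₃ = 9.612π²/2² - 6.49 ≈ 17.227
Since 1.068π²/2² ≈ 2.635 < 6.49, λ₁ < 0.
The n=1 mode grows fastest (−λₙ is largest for n=1) → dominates.
Asymptotic: φ ~ c₁ sin(πx/2) e^{3.855t} (exponential growth at rate −λ₁ ≈ 3.855).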